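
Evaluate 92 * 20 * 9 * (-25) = -414000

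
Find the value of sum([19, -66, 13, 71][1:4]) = slice → [-66, 13, 71]
(-66) + 13 + 71
= 18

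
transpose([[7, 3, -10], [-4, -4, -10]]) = [[7, -4], [3, -4], [-10, -10]]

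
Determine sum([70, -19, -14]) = 70 + (-19) + (-14)
= 37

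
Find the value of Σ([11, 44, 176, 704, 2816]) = 3751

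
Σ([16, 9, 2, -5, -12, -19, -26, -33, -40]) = 16 + 9 + 2 + (-5) + (-12) + (-19) + (-26) + (-33) + (-40)
= -108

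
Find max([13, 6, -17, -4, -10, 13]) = 13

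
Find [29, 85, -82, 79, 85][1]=85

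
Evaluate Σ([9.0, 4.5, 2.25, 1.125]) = 9.0 + 4.5 + 2.25 + 1.125
= 16.875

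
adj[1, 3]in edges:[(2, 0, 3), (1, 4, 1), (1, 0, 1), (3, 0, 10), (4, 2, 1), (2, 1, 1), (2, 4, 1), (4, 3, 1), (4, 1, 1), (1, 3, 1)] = 1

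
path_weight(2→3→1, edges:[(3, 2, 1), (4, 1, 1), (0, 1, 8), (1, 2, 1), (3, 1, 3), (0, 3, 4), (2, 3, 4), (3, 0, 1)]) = w(2→3)=4 + w(3→1)=3
= 7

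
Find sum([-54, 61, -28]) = -21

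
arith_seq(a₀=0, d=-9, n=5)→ [0, -9, -18, -27, -36]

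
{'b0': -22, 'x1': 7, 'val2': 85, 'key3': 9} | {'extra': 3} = {'b0': -22, 'x1': 7, 'val2': 85, 'key3': 9, 'extra': 3}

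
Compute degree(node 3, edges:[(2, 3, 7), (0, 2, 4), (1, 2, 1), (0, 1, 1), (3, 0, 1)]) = incident: (2,3), (3,0)
= 2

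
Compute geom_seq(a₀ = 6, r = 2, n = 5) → [6, 12, 24, 48, 96]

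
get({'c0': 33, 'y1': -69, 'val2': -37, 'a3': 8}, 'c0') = 33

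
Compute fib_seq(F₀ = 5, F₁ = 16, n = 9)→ [5, 16, 21, 37, 58, 95, 153, 248, 401]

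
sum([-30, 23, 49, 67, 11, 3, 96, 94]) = (-30) + 23 + 49 + 67 + 11 + 3 + 96 + 94
= 313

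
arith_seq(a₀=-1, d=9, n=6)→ [-1, 8, 17, 26, 35, 44]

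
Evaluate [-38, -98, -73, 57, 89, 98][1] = -98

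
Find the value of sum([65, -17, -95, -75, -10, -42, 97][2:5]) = slice → [-95, -75, -10]
(-95) + (-75) + (-10)
= -180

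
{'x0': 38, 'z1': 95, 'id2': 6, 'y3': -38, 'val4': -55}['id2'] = 6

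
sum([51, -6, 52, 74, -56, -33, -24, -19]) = 51 + (-6) + 52 + 74 + (-56) + (-33) + (-24) + (-19)
= 39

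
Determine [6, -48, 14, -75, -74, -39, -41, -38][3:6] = [-75, -74, -39]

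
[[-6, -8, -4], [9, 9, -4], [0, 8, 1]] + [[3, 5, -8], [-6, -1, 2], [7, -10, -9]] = [[-3, -3, -12], [3, 8, -2], [7, -2, -8]]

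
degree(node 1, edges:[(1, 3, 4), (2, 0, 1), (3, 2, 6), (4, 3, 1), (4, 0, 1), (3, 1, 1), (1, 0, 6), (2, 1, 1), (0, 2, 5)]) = 4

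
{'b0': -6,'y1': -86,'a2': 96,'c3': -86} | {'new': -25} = {'b0': -6, 'y1': -86, 'a2': 96, 'c3': -86, 'new': -25}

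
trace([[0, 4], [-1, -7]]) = diagonal: 0 + (-7)
= -7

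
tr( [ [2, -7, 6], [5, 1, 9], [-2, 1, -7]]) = -4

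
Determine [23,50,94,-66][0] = 23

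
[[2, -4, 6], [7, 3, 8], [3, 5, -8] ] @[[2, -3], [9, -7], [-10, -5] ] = [[-92, -8], [-39, -82], [131, -4]]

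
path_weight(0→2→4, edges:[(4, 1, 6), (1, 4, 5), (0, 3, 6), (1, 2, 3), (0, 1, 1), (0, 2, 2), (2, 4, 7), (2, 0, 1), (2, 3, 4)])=9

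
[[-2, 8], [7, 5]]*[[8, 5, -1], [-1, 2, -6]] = C[0][0] = (-2)*(8) + (8)*(-1) = -24
C[0][1] = (-2)*(5) + (8)*(2) = 6
C[0][2] = (-2)*(-1) + (8)*(-6) = -46
C[1][0] = (7)*(8) + (5)*(-1) = 51
C[1][1] = (7)*(5) + (5)*(2) = 45
C[1][2] = (7)*(-1) + (5)*(-6) = -37
= [[-24, 6, -46], [51, 45, -37]]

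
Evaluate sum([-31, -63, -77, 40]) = -131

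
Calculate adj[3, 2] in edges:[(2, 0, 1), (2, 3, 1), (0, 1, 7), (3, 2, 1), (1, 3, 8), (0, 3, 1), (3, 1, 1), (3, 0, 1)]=1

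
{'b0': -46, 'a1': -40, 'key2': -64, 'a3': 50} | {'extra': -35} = {'b0': -46, 'a1': -40, 'key2': -64, 'a3': 50, 'extra': -35}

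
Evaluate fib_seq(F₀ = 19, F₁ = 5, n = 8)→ [19, 5, 24, 29, 53, 82, 135, 217]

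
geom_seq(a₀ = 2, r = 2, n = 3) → [2, 4, 8]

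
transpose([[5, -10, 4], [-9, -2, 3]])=[[5, -9], [-10, -2], [4, 3]]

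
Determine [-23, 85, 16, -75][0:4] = [-23, 85, 16, -75]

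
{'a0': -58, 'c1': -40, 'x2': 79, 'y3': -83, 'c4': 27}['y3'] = -83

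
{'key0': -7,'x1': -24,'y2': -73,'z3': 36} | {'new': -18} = {'key0': -7, 'x1': -24, 'y2': -73, 'z3': 36, 'new': -18}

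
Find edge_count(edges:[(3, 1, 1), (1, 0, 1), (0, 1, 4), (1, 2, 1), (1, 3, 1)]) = 5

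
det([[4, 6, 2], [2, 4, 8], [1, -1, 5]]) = 88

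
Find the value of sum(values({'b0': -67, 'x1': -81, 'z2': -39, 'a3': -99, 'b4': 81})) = (-67) + (-81) + (-39) + (-99) + 81
= -205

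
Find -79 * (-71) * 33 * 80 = 14807760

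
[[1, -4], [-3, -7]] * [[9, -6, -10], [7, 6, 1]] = [[-19, -30, -14], [-76, -24, 23]]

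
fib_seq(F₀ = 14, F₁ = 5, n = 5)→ F_2 = F_1 + F_0 = 19
F_3 = F_2 + F_1 = 24
F_4 = F_3 + F_2 = 43
= [14, 5, 19, 24, 43]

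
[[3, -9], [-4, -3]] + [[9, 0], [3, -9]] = [[12, -9], [-1, -12]]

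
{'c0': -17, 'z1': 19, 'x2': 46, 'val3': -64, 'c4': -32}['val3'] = -64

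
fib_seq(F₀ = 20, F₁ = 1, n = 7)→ [20, 1, 21, 22, 43, 65, 108]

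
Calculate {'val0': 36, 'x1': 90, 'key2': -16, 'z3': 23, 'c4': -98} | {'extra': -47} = {'val0': 36, 'x1': 90, 'key2': -16, 'z3': 23, 'c4': -98, 'extra': -47}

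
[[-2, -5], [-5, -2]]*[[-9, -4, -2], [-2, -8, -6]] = [[28, 48, 34], [49, 36, 22]]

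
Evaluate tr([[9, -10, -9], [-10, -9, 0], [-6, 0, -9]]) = -9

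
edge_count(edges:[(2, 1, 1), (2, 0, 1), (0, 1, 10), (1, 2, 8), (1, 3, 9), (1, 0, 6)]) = 6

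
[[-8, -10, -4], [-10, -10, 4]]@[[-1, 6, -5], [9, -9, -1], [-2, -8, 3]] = [[-74, 74, 38], [-88, -2, 72]]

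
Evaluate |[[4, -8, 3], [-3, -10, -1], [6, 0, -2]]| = (1)*(4)*det([[-10, -1], [0, -2]]) + (-1)*(-8)*det([[-3, -1], [6, -2]]) + (1)*(3)*det([[-3, -10], [6, 0]])
= 80 + 96 + 180
= 356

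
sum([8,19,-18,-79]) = -70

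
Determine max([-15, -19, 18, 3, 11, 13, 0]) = 18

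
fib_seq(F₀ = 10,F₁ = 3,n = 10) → F_2 = F_1 + F_0 = 13
F_3 = F_2 + F_1 = 16
F_4 = F_3 + F_2 = 29
...
= [10, 3, 13, 16, 29, 45, 74, 119, 193, 312]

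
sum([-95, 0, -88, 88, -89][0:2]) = -95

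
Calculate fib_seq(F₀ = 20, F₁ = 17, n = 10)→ F_2 = F_1 + F_0 = 37
F_3 = F_2 + F_1 = 54
F_4 = F_3 + F_2 = 91
...
= [20, 17, 37, 54, 91, 145, 236, 381, 617, 998]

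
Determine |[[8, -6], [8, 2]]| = 64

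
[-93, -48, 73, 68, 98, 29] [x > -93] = keep x where x > -93: -93✗, -48✓, 73✓, 68✓, 98✓, 29✓
= [-48, 73, 68, 98, 29]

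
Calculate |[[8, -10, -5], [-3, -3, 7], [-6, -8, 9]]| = (1)*(8)*det([[-3, 7], [-8, 9]]) + (-1)*(-10)*det([[-3, 7], [-6, 9]]) + (1)*(-5)*det([[-3, -3], [-6, -8]])
= 232 + 150 + -30
= 352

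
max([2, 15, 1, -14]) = 15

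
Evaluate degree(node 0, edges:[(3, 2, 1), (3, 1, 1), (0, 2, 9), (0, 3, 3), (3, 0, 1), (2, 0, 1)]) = 4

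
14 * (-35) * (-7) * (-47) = -161210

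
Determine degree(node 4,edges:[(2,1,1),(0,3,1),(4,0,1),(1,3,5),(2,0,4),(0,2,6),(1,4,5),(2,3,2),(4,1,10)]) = 3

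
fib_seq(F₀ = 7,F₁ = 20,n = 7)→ [7, 20, 27, 47, 74, 121, 195]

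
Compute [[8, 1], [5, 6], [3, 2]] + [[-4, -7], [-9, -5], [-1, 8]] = [[4, -6], [-4, 1], [2, 10]]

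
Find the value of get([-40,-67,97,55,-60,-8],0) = -40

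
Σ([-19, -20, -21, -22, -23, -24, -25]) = (-19) + (-20) + (-21) + (-22) + (-23) + (-24) + (-25)
= -154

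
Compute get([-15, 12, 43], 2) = 43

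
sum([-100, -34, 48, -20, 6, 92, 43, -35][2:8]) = 134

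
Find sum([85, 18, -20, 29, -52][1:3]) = slice → [18, -20]
18 + (-20)
= -2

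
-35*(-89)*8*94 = 2342480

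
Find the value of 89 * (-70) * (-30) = 186900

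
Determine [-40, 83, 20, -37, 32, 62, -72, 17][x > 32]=[83, 62]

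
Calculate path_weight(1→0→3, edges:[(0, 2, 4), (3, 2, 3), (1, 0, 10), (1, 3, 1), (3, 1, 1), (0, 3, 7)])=17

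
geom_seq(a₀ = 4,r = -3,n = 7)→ [4, -12, 36, -108, 324, -972, 2916]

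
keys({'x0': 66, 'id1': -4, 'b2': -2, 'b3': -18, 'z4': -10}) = ['x0', 'id1', 'b2', 'b3', 'z4']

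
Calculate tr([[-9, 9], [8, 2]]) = diagonal: (-9) + 2
= -7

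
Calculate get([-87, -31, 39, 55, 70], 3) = 55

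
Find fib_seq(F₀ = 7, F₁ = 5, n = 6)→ F_2 = F_1 + F_0 = 12
F_3 = F_2 + F_1 = 17
F_4 = F_3 + F_2 = 29
...
= [7, 5, 12, 17, 29, 46]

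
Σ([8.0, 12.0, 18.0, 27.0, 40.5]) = 105.5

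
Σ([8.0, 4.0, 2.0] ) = 8.0 + 4.0 + 2.0
= 14.0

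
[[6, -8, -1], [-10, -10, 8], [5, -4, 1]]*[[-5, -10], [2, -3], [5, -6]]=C[0][0] = (6)*(-5) + (-8)*(2) + (-1)*(5) = -51
C[0][1] = (6)*(-10) + (-8)*(-3) + (-1)*(-6) = -30
C[1][0] = (-10)*(-5) + (-10)*(2) + (8)*(5) = 70
C[1][1] = (-10)*(-10) + (-10)*(-3) + (8)*(-6) = 82
C[2][0] = (5)*(-5) + (-4)*(2) + (1)*(5) = -28
C[2][1] = (5)*(-10) + (-4)*(-3) + (1)*(-6) = -44
= [[-51, -30], [70, 82], [-28, -44]]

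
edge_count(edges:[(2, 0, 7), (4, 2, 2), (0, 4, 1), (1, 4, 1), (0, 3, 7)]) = 5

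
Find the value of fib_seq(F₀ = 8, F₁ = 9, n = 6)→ F_2 = F_1 + F_0 = 17
F_3 = F_2 + F_1 = 26
F_4 = F_3 + F_2 = 43
...
= [8, 9, 17, 26, 43, 69]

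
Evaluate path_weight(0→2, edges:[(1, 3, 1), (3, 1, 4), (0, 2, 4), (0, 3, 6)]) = w(0→2)=4
= 4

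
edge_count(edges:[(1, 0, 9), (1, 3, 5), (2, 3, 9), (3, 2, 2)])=4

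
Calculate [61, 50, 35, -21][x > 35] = keep x where x > 35: 61✓, 50✓, 35✗, -21✗
= [61, 50]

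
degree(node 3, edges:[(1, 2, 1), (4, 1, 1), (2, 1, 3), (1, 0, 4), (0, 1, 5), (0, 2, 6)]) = 0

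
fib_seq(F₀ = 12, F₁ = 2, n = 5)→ [12, 2, 14, 16, 30]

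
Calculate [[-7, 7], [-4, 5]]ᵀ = [[-7, -4], [7, 5]]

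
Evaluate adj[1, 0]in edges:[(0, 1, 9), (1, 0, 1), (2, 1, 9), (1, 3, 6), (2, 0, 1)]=1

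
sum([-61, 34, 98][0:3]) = slice → [-61, 34, 98]
(-61) + 34 + 98
= 71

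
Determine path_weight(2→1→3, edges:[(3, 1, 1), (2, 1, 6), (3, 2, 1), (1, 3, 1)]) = w(2→1)=6 + w(1→3)=1
= 7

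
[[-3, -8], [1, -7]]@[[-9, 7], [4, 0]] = C[0][0] = (-3)*(-9) + (-8)*(4) = -5
C[0][1] = (-3)*(7) + (-8)*(0) = -21
C[1][0] = (1)*(-9) + (-7)*(4) = -37
C[1][1] = (1)*(7) + (-7)*(0) = 7
= [[-5, -21], [-37, 7]]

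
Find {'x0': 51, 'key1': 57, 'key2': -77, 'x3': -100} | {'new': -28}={'x0': 51, 'key1': 57, 'key2': -77, 'x3': -100, 'new': -28}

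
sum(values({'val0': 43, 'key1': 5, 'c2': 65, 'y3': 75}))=188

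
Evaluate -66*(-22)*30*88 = 3833280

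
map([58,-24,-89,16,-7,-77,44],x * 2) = [116, -48, -178, 32, -14, -154, 88]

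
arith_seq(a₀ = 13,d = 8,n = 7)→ a_0 = 13 + 0*8 = 13
a_1 = 13 + 1*8 = 21
a_2 = 13 + 2*8 = 29
...
= [13, 21, 29, 37, 45, 53, 61]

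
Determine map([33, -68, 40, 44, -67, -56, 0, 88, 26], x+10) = [43, -58, 50, 54, -57, -46, 10, 98, 36]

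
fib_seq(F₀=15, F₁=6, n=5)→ F_2 = F_1 + F_0 = 21
F_3 = F_2 + F_1 = 27
F_4 = F_3 + F_2 = 48
= [15, 6, 21, 27, 48]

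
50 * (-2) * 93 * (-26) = 241800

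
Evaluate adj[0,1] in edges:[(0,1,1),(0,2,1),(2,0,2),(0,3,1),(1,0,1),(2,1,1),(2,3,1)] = 1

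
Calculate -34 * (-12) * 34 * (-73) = -1012656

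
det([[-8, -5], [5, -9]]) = (-8)*(-9) - (-5)*(5)
= 97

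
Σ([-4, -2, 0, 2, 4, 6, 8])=14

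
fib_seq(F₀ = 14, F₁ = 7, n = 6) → F_2 = F_1 + F_0 = 21
F_3 = F_2 + F_1 = 28
F_4 = F_3 + F_2 = 49
...
= [14, 7, 21, 28, 49, 77]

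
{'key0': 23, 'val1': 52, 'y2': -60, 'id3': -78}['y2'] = -60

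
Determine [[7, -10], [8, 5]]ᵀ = [[7, 8], [-10, 5]]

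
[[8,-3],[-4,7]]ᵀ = [[8, -4], [-3, 7]]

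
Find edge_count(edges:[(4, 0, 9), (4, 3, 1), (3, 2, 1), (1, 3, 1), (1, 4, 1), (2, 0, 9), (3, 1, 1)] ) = 7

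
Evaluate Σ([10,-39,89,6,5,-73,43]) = 10 + (-39) + 89 + 6 + 5 + (-73) + 43
= 41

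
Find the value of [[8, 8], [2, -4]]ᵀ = [[8, 2], [8, -4]]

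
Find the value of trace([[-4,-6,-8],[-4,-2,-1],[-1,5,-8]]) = diagonal: (-4) + (-2) + (-8)
= -14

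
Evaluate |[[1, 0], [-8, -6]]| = -6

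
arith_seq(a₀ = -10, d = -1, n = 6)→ a_0 = -10 + 0*-1 = -10
a_1 = -10 + 1*-1 = -11
a_2 = -10 + 2*-1 = -12
...
= [-10, -11, -12, -13, -14, -15]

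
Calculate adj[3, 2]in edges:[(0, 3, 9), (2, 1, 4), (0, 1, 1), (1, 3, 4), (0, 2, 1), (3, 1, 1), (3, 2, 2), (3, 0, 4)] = 2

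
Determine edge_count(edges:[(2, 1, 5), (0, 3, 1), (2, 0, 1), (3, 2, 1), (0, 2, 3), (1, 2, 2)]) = 6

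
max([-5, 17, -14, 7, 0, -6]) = 17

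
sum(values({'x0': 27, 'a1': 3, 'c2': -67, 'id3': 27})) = 27 + 3 + (-67) + 27
= -10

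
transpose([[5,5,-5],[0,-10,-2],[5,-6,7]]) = [[5, 0, 5], [5, -10, -6], [-5, -2, 7]]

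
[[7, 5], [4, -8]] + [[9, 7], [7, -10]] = [[16, 12], [11, -18]]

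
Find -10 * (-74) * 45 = 33300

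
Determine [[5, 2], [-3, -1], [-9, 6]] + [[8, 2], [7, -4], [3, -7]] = [[13, 4], [4, -5], [-6, -1]]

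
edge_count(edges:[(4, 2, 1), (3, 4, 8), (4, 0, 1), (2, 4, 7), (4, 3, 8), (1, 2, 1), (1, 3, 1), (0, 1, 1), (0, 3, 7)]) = 9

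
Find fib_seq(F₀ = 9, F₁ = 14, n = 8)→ F_2 = F_1 + F_0 = 23
F_3 = F_2 + F_1 = 37
F_4 = F_3 + F_2 = 60
...
= [9, 14, 23, 37, 60, 97, 157, 254]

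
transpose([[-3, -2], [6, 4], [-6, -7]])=[[-3, 6, -6], [-2, 4, -7]]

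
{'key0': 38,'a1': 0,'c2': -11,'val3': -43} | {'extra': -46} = {'key0': 38, 'a1': 0, 'c2': -11, 'val3': -43, 'extra': -46}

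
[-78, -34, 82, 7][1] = -34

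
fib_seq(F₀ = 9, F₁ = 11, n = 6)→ [9, 11, 20, 31, 51, 82]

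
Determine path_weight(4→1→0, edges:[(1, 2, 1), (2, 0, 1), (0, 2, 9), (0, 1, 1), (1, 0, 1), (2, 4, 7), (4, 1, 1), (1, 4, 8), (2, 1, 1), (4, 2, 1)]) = 2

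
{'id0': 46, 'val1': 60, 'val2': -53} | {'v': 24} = {'id0': 46, 'val1': 60, 'val2': -53, 'v': 24}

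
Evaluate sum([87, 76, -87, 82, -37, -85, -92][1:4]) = 71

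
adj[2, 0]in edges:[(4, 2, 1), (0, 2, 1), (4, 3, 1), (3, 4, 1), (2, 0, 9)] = 9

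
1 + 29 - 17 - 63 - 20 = -70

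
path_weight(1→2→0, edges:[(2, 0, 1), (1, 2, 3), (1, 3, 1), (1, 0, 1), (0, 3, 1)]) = w(1→2)=3 + w(2→0)=1
= 4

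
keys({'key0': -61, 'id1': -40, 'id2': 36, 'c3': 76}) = ['key0', 'id1', 'id2', 'c3']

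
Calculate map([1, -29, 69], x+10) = 1+10=11, -29+10=-19, 69+10=79
= [11, -19, 79]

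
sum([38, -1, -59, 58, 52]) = 88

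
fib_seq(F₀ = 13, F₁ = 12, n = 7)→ F_2 = F_1 + F_0 = 25
F_3 = F_2 + F_1 = 37
F_4 = F_3 + F_2 = 62
...
= [13, 12, 25, 37, 62, 99, 161]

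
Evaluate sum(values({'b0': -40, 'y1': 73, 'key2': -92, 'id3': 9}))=(-40) + 73 + (-92) + 9
= -50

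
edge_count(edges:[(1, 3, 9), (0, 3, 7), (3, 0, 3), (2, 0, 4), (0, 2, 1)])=5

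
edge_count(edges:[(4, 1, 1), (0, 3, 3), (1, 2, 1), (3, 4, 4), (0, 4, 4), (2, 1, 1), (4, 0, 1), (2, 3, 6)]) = 8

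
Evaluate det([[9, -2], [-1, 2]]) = (9)*(2) - (-2)*(-1)
= 16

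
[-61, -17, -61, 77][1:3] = [-17, -61]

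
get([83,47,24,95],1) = 47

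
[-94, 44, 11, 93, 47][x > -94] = keep x where x > -94: -94✗, 44✓, 11✓, 93✓, 47✓
= [44, 11, 93, 47]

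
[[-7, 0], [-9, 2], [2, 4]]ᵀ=[[-7, -9, 2], [0, 2, 4]]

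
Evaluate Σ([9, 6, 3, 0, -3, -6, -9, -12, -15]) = 9 + 6 + 3 + 0 + (-3) + (-6) + (-9) + (-12) + (-15)
= -27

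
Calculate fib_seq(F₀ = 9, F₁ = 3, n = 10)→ [9, 3, 12, 15, 27, 42, 69, 111, 180, 291]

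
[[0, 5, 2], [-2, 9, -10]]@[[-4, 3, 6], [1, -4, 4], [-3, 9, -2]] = C[0][0] = (0)*(-4) + (5)*(1) + (2)*(-3) = -1
C[0][1] = (0)*(3) + (5)*(-4) + (2)*(9) = -2
C[0][2] = (0)*(6) + (5)*(4) + (2)*(-2) = 16
C[1][0] = (-2)*(-4) + (9)*(1) + (-10)*(-3) = 47
C[1][1] = (-2)*(3) + (9)*(-4) + (-10)*(9) = -132
C[1][2] = (-2)*(6) + (9)*(4) + (-10)*(-2) = 44
= [[-1, -2, 16], [47, -132, 44]]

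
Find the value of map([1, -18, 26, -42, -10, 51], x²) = (1)²=1, (-18)²=324, (26)²=676, (-42)²=1764, (-10)²=100, (51)²=2601
= [1, 324, 676, 1764, 100, 2601]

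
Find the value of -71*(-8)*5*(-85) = -241400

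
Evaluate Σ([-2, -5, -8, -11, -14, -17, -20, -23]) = -100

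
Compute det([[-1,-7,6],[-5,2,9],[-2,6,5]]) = -161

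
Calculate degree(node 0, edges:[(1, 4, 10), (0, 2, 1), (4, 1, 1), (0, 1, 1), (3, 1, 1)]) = incident: (0,2), (0,1)
= 2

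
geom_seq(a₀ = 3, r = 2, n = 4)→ a_0 = 3*2^0 = 3
a_1 = 3*2^1 = 6
a_2 = 3*2^2 = 12
...
= [3, 6, 12, 24]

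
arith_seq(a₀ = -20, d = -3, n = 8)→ [-20, -23, -26, -29, -32, -35, -38, -41]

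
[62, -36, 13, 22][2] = 13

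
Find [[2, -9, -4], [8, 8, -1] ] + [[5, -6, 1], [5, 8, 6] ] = [[7, -15, -3], [13, 16, 5]]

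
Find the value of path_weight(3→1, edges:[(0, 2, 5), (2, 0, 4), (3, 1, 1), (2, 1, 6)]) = 1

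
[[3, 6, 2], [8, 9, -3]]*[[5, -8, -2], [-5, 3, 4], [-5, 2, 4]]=[[-25, -2, 26], [10, -43, 8]]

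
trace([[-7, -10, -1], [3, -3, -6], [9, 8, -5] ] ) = diagonal: (-7) + (-3) + (-5)
= -15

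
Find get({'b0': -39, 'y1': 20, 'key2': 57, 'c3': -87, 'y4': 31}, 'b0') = -39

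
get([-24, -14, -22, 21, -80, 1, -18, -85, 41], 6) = -18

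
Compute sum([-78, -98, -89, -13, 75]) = (-78) + (-98) + (-89) + (-13) + 75
= -203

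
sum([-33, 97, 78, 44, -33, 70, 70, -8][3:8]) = slice → [44, -33, 70, 70, -8]
44 + (-33) + 70 + 70 + (-8)
= 143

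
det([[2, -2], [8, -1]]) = (2)*(-1) - (-2)*(8)
= 14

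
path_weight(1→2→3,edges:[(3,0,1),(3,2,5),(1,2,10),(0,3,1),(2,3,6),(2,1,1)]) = 16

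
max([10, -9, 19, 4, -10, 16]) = 19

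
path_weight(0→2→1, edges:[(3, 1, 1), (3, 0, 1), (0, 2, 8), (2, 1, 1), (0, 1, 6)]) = 9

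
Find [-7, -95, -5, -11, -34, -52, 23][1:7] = [-95, -5, -11, -34, -52, 23]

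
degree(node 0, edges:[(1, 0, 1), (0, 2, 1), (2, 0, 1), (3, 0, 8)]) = incident: (1,0), (0,2), (2,0), (3,0)
= 4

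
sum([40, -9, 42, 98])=40 + (-9) + 42 + 98
= 171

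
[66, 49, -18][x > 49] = [66]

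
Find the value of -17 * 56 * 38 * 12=-434112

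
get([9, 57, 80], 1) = 57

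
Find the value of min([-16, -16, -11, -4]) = -16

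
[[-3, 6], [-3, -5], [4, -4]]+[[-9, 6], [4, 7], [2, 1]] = [[-12, 12], [1, 2], [6, -3]]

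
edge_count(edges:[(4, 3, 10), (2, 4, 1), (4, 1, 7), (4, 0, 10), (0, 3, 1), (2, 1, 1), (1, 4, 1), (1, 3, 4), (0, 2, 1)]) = 9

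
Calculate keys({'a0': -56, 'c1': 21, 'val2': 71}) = ['a0', 'c1', 'val2']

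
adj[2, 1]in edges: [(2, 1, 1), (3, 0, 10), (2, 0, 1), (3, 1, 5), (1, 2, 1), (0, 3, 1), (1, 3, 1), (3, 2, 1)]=1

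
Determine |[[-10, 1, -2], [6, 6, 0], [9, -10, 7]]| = -234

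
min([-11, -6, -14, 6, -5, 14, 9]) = -14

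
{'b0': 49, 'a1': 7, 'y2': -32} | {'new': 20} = {'b0': 49, 'a1': 7, 'y2': -32, 'new': 20}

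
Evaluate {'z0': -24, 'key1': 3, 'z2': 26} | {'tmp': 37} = {'z0': -24, 'key1': 3, 'z2': 26, 'tmp': 37}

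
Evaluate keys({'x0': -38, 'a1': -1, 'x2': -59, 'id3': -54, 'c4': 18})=['x0', 'a1', 'x2', 'id3', 'c4']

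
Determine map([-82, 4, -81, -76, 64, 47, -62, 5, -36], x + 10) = -82+10=-72, 4+10=14, -81+10=-71, -76+10=-66, 64+10=74, 47+10=57, -62+10=-52, 5+10=15, -36+10=-26
= [-72, 14, -71, -66, 74, 57, -52, 15, -26]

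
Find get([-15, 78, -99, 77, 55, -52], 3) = 77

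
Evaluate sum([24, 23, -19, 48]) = 76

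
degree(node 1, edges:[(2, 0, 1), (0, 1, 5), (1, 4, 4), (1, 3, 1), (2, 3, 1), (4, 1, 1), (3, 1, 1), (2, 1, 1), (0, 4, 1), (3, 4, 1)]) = incident: (0,1), (1,4), (1,3), (4,1), (3,1), (2,1)
= 6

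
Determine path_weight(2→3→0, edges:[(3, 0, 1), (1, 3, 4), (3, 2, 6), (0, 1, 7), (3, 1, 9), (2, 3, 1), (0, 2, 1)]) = w(2→3)=1 + w(3→0)=1
= 2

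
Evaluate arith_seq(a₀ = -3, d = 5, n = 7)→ [-3, 2, 7, 12, 17, 22, 27]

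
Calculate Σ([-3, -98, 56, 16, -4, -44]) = (-3) + (-98) + 56 + 16 + (-4) + (-44)
= -77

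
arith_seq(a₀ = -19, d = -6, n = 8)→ a_0 = -19 + 0*-6 = -19
a_1 = -19 + 1*-6 = -25
a_2 = -19 + 2*-6 = -31
...
= [-19, -25, -31, -37, -43, -49, -55, -61]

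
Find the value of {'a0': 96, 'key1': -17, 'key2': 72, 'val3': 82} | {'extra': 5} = {'a0': 96, 'key1': -17, 'key2': 72, 'val3': 82, 'extra': 5}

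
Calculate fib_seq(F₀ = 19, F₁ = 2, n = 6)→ F_2 = F_1 + F_0 = 21
F_3 = F_2 + F_1 = 23
F_4 = F_3 + F_2 = 44
...
= [19, 2, 21, 23, 44, 67]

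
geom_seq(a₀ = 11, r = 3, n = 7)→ a_0 = 11*3^0 = 11
a_1 = 11*3^1 = 33
a_2 = 11*3^2 = 99
...
= [11, 33, 99, 297, 891, 2673, 8019]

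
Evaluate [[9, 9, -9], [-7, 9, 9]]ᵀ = [[9, -7], [9, 9], [-9, 9]]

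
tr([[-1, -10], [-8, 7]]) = diagonal: (-1) + 7
= 6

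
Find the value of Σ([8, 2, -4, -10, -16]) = -20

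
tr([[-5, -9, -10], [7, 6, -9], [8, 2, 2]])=3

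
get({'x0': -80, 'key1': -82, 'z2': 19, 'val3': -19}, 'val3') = -19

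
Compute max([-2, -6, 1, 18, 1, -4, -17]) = 18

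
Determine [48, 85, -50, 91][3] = 91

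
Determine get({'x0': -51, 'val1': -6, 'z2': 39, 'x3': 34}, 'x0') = -51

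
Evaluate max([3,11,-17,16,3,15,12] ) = 16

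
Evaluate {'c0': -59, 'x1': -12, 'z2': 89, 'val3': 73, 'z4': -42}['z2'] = 89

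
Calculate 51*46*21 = 49266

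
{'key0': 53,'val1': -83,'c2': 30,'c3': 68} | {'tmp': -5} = {'key0': 53, 'val1': -83, 'c2': 30, 'c3': 68, 'tmp': -5}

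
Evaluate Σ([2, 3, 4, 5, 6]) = 20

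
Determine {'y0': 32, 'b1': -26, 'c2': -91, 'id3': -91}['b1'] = -26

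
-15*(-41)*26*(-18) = -287820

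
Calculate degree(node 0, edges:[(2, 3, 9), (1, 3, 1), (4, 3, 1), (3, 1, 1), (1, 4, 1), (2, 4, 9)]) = incident: none
= 0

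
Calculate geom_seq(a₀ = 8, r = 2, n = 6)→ a_0 = 8*2^0 = 8
a_1 = 8*2^1 = 16
a_2 = 8*2^2 = 32
...
= [8, 16, 32, 64, 128, 256]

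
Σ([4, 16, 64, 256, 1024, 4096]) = 5460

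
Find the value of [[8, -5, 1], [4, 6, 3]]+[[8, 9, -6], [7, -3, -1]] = [[16, 4, -5], [11, 3, 2]]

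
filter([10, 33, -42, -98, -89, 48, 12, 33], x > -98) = keep x where x > -98: 10✓, 33✓, -42✓, -98✗, -89✓, 48✓, 12✓, 33✓
= [10, 33, -42, -89, 48, 12, 33]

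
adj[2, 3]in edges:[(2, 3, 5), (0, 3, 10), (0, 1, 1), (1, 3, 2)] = 5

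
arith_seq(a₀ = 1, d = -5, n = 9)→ [1, -4, -9, -14, -19, -24, -29, -34, -39]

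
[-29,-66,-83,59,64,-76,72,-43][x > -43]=keep x where x > -43: -29✓, -66✗, -83✗, 59✓, 64✓, -76✗, 72✓, -43✗
= [-29, 59, 64, 72]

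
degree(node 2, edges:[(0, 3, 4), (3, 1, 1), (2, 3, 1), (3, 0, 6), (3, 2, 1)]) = incident: (2,3), (3,2)
= 2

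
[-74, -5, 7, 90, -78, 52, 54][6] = 54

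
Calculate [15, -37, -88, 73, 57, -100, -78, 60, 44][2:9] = [-88, 73, 57, -100, -78, 60, 44]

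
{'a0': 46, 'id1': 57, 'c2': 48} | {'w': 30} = {'a0': 46, 'id1': 57, 'c2': 48, 'w': 30}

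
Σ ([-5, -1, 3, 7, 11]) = (-5) + (-1) + 3 + 7 + 11
= 15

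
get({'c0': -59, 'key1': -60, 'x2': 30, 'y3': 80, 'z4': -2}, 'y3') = 80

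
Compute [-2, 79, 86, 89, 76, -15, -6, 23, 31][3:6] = [89, 76, -15]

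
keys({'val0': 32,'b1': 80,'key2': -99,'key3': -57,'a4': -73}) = ['val0', 'b1', 'key2', 'key3', 'a4']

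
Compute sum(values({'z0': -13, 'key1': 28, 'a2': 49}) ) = (-13) + 28 + 49
= 64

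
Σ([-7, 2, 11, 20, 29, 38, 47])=140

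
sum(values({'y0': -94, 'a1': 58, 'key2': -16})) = (-94) + 58 + (-16)
= -52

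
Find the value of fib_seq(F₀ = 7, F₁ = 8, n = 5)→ [7, 8, 15, 23, 38]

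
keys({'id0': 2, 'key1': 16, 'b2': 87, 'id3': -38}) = ['id0', 'key1', 'b2', 'id3']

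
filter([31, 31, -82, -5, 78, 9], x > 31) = keep x where x > 31: 31✗, 31✗, -82✗, -5✗, 78✓, 9✗
= [78]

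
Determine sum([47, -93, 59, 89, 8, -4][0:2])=-46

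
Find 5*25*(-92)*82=-943000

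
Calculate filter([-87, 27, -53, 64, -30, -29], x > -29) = keep x where x > -29: -87✗, 27✓, -53✗, 64✓, -30✗, -29✗
= [27, 64]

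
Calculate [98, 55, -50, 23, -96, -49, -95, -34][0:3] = [98, 55, -50]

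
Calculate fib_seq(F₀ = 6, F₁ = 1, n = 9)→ [6, 1, 7, 8, 15, 23, 38, 61, 99]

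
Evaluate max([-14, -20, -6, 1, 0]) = 1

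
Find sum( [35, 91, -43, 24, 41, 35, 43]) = 35 + 91 + (-43) + 24 + 41 + 35 + 43
= 226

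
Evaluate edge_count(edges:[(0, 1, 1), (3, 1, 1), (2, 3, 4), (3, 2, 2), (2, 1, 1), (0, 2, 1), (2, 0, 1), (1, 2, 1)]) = 8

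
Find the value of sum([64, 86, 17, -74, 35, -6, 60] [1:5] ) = slice → [86, 17, -74, 35]
86 + 17 + (-74) + 35
= 64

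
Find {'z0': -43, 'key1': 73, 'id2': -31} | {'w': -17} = {'z0': -43, 'key1': 73, 'id2': -31, 'w': -17}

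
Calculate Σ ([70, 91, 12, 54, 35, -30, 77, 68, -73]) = 70 + 91 + 12 + 54 + 35 + (-30) + 77 + 68 + (-73)
= 304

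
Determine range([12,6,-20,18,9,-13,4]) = 38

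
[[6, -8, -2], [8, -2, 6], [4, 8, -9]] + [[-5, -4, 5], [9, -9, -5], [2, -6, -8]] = [[1, -12, 3], [17, -11, 1], [6, 2, -17]]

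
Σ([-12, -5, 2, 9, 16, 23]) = (-12) + (-5) + 2 + 9 + 16 + 23
= 33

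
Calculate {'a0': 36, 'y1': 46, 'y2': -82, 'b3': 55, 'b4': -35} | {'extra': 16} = {'a0': 36, 'y1': 46, 'y2': -82, 'b3': 55, 'b4': -35, 'extra': 16}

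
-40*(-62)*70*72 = 12499200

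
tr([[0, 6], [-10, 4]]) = diagonal: 0 + 4
= 4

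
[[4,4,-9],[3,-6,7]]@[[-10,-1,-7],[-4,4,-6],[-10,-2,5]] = [[34, 30, -97], [-76, -41, 50]]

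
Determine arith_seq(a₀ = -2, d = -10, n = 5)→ [-2, -12, -22, -32, -42]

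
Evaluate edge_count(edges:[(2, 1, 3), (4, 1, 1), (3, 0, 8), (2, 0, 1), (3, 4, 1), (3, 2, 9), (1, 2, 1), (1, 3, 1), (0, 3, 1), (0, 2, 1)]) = 10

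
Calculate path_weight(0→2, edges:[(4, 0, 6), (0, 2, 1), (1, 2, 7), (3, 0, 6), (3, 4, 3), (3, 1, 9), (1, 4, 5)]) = w(0→2)=1
= 1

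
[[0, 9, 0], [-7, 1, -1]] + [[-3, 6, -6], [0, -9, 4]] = [[-3, 15, -6], [-7, -8, 3]]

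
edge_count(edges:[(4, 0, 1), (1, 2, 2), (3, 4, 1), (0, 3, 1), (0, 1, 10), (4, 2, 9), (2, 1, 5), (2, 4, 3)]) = 8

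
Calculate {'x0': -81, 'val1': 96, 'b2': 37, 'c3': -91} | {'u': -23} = {'x0': -81, 'val1': 96, 'b2': 37, 'c3': -91, 'u': -23}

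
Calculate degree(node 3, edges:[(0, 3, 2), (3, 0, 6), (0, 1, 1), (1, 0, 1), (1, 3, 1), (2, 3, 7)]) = incident: (0,3), (3,0), (1,3), (2,3)
= 4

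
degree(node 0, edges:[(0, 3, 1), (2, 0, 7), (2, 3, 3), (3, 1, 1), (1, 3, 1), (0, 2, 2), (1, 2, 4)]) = incident: (0,3), (2,0), (0,2)
= 3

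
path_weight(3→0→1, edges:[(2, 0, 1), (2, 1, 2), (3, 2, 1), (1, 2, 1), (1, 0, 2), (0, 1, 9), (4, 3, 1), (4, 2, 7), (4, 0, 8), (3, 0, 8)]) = 17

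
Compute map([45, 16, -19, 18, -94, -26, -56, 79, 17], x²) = (45)²=2025, (16)²=256, (-19)²=361, (18)²=324, (-94)²=8836, (-26)²=676, (-56)²=3136, (79)²=6241, (17)²=289
= [2025, 256, 361, 324, 8836, 676, 3136, 6241, 289]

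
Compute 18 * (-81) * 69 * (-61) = 6136722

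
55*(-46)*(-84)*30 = 6375600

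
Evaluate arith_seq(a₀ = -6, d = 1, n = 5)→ [-6, -5, -4, -3, -2]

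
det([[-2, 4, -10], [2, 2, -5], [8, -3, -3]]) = (1)*(-2)*det([[2, -5], [-3, -3]]) + (-1)*(4)*det([[2, -5], [8, -3]]) + (1)*(-10)*det([[2, 2], [8, -3]])
= 42 + -136 + 220
= 126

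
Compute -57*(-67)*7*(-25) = -668325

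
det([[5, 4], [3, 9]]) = (5)*(9) - (4)*(3)
= 33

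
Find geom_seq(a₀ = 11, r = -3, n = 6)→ a_0 = 11*(-3)^0 = 11
a_1 = 11*(-3)^1 = -33
a_2 = 11*(-3)^2 = 99
...
= [11, -33, 99, -297, 891, -2673]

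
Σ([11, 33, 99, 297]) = 11 + 33 + 99 + 297
= 440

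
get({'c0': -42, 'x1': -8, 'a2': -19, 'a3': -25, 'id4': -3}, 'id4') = -3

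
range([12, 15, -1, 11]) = 16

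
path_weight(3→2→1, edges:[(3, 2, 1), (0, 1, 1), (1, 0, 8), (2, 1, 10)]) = w(3→2)=1 + w(2→1)=10
= 11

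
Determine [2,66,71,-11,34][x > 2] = [66, 71, 34]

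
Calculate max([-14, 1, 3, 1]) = 3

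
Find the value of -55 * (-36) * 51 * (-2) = -201960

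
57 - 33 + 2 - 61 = -35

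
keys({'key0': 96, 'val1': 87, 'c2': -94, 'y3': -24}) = ['key0', 'val1', 'c2', 'y3']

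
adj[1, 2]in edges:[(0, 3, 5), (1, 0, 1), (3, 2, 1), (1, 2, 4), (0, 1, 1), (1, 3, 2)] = 4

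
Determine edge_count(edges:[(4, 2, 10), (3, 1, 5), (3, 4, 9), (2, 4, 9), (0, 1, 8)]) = 5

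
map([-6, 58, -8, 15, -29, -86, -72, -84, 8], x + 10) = -6+10=4, 58+10=68, -8+10=2, 15+10=25, -29+10=-19, -86+10=-76, -72+10=-62, -84+10=-74, 8+10=18
= [4, 68, 2, 25, -19, -76, -62, -74, 18]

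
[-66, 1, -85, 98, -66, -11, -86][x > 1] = [98]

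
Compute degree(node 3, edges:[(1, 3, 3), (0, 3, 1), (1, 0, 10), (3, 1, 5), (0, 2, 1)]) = 3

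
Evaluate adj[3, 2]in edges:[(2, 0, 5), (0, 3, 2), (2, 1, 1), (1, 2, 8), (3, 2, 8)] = 8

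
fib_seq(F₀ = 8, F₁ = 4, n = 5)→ [8, 4, 12, 16, 28]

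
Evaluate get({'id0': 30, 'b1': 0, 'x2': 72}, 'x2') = 72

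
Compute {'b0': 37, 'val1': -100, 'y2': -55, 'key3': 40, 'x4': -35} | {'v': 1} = {'b0': 37, 'val1': -100, 'y2': -55, 'key3': 40, 'x4': -35, 'v': 1}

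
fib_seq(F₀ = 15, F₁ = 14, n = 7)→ [15, 14, 29, 43, 72, 115, 187]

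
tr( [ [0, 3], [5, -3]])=diagonal: 0 + (-3)
= -3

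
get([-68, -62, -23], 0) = -68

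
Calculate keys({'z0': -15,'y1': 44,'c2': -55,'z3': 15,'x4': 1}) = ['z0', 'y1', 'c2', 'z3', 'x4']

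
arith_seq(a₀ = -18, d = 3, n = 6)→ a_0 = -18 + 0*3 = -18
a_1 = -18 + 1*3 = -15
a_2 = -18 + 2*3 = -12
...
= [-18, -15, -12, -9, -6, -3]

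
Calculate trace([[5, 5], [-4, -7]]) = diagonal: 5 + (-7)
= -2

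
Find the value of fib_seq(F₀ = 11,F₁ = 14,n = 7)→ [11, 14, 25, 39, 64, 103, 167]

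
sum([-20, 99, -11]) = 68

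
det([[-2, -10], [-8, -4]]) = -72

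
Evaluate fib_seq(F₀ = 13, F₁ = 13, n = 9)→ F_2 = F_1 + F_0 = 26
F_3 = F_2 + F_1 = 39
F_4 = F_3 + F_2 = 65
...
= [13, 13, 26, 39, 65, 104, 169, 273, 442]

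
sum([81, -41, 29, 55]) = 124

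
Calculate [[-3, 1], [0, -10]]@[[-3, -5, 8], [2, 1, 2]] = C[0][0] = (-3)*(-3) + (1)*(2) = 11
C[0][1] = (-3)*(-5) + (1)*(1) = 16
C[0][2] = (-3)*(8) + (1)*(2) = -22
C[1][0] = (0)*(-3) + (-10)*(2) = -20
C[1][1] = (0)*(-5) + (-10)*(1) = -10
C[1][2] = (0)*(8) + (-10)*(2) = -20
= [[11, 16, -22], [-20, -10, -20]]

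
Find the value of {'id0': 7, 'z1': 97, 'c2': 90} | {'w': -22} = {'id0': 7, 'z1': 97, 'c2': 90, 'w': -22}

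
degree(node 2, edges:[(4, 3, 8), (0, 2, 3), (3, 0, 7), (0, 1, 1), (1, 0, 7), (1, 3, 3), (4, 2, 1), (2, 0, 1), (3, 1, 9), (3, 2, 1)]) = 4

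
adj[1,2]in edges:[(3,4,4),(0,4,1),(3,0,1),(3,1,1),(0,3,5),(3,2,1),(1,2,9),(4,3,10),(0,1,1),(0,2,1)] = 9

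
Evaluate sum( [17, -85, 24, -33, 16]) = 17 + (-85) + 24 + (-33) + 16
= -61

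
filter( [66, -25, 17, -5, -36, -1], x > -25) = [66, 17, -5, -1]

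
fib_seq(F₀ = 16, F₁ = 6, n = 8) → [16, 6, 22, 28, 50, 78, 128, 206]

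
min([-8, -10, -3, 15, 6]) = -10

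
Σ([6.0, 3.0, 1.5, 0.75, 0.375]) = 11.625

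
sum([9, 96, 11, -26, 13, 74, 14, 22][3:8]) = 97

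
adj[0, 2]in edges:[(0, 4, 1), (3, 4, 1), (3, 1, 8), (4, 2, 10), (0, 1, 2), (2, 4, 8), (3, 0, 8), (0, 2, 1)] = 1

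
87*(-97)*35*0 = 0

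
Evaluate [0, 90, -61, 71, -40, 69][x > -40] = keep x where x > -40: 0✓, 90✓, -61✗, 71✓, -40✗, 69✓
= [0, 90, 71, 69]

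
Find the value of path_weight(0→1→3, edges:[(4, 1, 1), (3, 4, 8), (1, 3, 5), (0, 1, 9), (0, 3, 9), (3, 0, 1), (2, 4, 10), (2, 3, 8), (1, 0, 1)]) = 14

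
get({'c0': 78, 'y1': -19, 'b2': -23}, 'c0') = 78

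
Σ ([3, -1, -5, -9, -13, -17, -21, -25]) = 3 + (-1) + (-5) + (-9) + (-13) + (-17) + (-21) + (-25)
= -88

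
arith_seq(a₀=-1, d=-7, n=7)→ [-1, -8, -15, -22, -29, -36, -43]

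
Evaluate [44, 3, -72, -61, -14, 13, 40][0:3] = [44, 3, -72]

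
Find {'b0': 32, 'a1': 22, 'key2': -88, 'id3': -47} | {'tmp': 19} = {'b0': 32, 'a1': 22, 'key2': -88, 'id3': -47, 'tmp': 19}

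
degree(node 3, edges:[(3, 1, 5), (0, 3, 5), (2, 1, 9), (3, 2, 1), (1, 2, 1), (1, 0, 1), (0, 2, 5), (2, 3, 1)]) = incident: (3,1), (0,3), (3,2), (2,3)
= 4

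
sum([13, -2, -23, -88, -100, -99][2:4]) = -111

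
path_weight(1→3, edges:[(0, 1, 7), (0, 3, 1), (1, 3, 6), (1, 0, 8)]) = 6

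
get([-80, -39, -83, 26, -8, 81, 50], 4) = -8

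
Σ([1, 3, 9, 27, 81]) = 1 + 3 + 9 + 27 + 81
= 121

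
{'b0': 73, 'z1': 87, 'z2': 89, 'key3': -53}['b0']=73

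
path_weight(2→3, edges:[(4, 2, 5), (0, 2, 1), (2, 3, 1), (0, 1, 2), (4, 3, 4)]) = 1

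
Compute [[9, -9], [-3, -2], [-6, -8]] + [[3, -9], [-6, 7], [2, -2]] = [[12, -18], [-9, 5], [-4, -10]]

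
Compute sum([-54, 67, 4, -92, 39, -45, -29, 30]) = -80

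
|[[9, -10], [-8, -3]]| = (9)*(-3) - (-10)*(-8)
= -107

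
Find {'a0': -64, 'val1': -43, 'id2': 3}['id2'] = 3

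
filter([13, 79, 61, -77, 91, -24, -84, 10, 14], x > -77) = keep x where x > -77: 13✓, 79✓, 61✓, -77✗, 91✓, -24✓, -84✗, 10✓, 14✓
= [13, 79, 61, 91, -24, 10, 14]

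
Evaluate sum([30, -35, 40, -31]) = 30 + (-35) + 40 + (-31)
= 4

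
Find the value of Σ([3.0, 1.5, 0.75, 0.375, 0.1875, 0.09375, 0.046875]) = 3.0 + 1.5 + 0.75 + 0.375 + 0.1875 + 0.09375 + 0.046875
= 5.953125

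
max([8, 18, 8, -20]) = 18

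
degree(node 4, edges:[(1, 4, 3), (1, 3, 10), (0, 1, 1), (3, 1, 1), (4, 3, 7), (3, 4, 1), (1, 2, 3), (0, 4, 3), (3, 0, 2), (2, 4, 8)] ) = 5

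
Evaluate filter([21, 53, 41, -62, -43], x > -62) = keep x where x > -62: 21✓, 53✓, 41✓, -62✗, -43✓
= [21, 53, 41, -43]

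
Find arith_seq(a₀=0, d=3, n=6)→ a_0 = 0 + 0*3 = 0
a_1 = 0 + 1*3 = 3
a_2 = 0 + 2*3 = 6
...
= [0, 3, 6, 9, 12, 15]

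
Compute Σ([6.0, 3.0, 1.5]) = 10.5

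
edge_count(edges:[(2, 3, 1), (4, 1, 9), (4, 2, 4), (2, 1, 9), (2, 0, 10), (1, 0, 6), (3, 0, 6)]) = 7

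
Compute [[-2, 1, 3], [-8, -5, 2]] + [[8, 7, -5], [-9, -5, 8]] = [[6, 8, -2], [-17, -10, 10]]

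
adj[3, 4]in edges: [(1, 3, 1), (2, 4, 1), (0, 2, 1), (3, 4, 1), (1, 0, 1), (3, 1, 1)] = 1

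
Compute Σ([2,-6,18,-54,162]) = 2 + -6 + 18 + -54 + 162
= 122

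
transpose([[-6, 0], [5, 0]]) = [[-6, 5], [0, 0]]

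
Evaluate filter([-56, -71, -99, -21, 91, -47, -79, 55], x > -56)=keep x where x > -56: -56✗, -71✗, -99✗, -21✓, 91✓, -47✓, -79✗, 55✓
= [-21, 91, -47, 55]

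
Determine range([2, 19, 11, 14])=17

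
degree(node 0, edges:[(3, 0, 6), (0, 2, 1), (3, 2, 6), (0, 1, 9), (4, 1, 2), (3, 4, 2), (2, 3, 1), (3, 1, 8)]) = incident: (3,0), (0,2), (0,1)
= 3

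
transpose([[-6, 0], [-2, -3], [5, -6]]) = [[-6, -2, 5], [0, -3, -6]]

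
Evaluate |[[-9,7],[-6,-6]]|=96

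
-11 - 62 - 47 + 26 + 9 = -85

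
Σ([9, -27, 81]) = 63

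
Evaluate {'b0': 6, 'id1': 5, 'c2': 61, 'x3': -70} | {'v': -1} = {'b0': 6, 'id1': 5, 'c2': 61, 'x3': -70, 'v': -1}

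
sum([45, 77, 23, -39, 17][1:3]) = 100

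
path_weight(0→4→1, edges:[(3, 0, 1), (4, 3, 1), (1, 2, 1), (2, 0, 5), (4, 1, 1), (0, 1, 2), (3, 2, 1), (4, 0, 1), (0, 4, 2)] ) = 3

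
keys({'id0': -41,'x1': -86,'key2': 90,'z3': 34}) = ['id0', 'x1', 'key2', 'z3']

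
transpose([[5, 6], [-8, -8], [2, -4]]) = [[5, -8, 2], [6, -8, -4]]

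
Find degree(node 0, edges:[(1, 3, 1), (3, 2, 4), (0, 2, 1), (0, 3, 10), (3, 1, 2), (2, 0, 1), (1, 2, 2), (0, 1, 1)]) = 4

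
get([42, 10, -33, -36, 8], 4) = 8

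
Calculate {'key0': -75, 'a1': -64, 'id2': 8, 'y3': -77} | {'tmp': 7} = {'key0': -75, 'a1': -64, 'id2': 8, 'y3': -77, 'tmp': 7}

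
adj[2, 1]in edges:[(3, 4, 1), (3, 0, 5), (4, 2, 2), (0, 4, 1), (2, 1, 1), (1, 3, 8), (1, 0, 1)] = 1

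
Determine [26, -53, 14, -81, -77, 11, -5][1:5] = [-53, 14, -81, -77]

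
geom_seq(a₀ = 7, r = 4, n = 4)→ a_0 = 7*4^0 = 7
a_1 = 7*4^1 = 28
a_2 = 7*4^2 = 112
...
= [7, 28, 112, 448]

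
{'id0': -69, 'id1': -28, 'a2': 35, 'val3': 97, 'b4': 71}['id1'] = -28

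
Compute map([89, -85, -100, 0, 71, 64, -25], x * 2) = [178, -170, -200, 0, 142, 128, -50]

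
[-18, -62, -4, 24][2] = -4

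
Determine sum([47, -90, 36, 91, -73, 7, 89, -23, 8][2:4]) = 127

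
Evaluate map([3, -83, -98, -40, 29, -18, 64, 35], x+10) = 3+10=13, -83+10=-73, -98+10=-88, -40+10=-30, 29+10=39, -18+10=-8, 64+10=74, 35+10=45
= [13, -73, -88, -30, 39, -8, 74, 45]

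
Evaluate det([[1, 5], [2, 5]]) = -5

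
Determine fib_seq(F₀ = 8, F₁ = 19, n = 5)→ [8, 19, 27, 46, 73]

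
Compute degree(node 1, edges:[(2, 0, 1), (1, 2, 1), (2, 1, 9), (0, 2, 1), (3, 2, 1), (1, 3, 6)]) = incident: (1,2), (2,1), (1,3)
= 3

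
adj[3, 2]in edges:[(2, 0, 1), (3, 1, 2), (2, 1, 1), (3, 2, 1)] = 1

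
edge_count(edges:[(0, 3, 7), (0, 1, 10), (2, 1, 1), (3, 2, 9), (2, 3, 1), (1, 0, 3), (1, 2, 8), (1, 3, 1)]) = 8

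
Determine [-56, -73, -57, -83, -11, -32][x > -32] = keep x where x > -32: -56✗, -73✗, -57✗, -83✗, -11✓, -32✗
= [-11]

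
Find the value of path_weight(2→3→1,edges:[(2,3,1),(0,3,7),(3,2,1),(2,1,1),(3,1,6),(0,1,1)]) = w(2→3)=1 + w(3→1)=6
= 7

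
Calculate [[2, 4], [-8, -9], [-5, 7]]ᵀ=[[2, -8, -5], [4, -9, 7]]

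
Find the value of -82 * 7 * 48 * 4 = -110208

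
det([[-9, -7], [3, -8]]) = 93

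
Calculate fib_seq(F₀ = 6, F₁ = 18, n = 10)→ F_2 = F_1 + F_0 = 24
F_3 = F_2 + F_1 = 42
F_4 = F_3 + F_2 = 66
...
= [6, 18, 24, 42, 66, 108, 174, 282, 456, 738]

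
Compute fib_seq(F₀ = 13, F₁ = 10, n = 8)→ F_2 = F_1 + F_0 = 23
F_3 = F_2 + F_1 = 33
F_4 = F_3 + F_2 = 56
...
= [13, 10, 23, 33, 56, 89, 145, 234]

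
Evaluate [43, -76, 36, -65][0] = 43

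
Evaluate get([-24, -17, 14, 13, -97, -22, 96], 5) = -22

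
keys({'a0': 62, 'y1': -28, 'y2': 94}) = ['a0', 'y1', 'y2']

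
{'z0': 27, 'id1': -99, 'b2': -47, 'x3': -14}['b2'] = -47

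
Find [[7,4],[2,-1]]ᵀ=[[7, 2], [4, -1]]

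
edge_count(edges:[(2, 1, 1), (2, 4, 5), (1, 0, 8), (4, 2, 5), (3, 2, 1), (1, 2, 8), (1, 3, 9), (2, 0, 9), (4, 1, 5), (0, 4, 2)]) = 10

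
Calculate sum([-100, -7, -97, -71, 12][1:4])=slice → [-7, -97, -71]
(-7) + (-97) + (-71)
= -175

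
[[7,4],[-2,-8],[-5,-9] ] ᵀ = [[7, -2, -5], [4, -8, -9]]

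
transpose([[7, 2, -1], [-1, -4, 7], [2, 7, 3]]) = [[7, -1, 2], [2, -4, 7], [-1, 7, 3]]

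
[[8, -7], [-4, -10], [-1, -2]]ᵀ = [[8, -4, -1], [-7, -10, -2]]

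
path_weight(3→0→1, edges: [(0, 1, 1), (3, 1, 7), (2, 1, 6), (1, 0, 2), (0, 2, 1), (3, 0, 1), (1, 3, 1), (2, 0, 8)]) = 2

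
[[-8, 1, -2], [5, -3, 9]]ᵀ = [[-8, 5], [1, -3], [-2, 9]]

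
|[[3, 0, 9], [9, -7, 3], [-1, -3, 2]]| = -321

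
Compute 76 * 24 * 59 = 107616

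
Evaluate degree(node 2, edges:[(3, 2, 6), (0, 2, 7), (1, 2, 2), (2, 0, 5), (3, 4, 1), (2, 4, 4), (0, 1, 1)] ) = 5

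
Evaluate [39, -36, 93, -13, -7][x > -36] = [39, 93, -13, -7]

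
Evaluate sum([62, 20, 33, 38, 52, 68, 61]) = 62 + 20 + 33 + 38 + 52 + 68 + 61
= 334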